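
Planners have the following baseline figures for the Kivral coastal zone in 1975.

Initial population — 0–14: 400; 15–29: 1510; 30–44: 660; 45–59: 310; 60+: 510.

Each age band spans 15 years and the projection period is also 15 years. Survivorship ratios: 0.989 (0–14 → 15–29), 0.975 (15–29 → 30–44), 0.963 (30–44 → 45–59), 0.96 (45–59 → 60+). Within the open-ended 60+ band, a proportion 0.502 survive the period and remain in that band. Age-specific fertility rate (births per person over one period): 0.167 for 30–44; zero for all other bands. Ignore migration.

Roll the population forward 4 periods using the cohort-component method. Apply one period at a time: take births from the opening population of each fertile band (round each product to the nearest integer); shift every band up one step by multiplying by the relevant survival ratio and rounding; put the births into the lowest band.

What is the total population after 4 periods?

— Period 1 —
Births: 660 × 0.167 = 110
15–29: 400 × 0.989 = 396
30–44: 1510 × 0.975 = 1472
45–59: 660 × 0.963 = 636
60+: 310 × 0.96 + 510 × 0.502 = 298 + 256 = 554
Giving 110 / 396 / 1472 / 636 / 554.
— Period 2 —
Births: 1472 × 0.167 = 246
15–29: 110 × 0.989 = 109
30–44: 396 × 0.975 = 386
45–59: 1472 × 0.963 = 1418
60+: 636 × 0.96 + 554 × 0.502 = 611 + 278 = 889
Giving 246 / 109 / 386 / 1418 / 889.
— Period 3 —
Births: 386 × 0.167 = 64
15–29: 246 × 0.989 = 243
30–44: 109 × 0.975 = 106
45–59: 386 × 0.963 = 372
60+: 1418 × 0.96 + 889 × 0.502 = 1361 + 446 = 1807
Giving 64 / 243 / 106 / 372 / 1807.
— Period 4 —
Births: 106 × 0.167 = 18
15–29: 64 × 0.989 = 63
30–44: 243 × 0.975 = 237
45–59: 106 × 0.963 = 102
60+: 372 × 0.96 + 1807 × 0.502 = 357 + 907 = 1264
Giving 18 / 63 / 237 / 102 / 1264.
Total after period 4: 18 + 63 + 237 + 102 + 1264 = 1684

1684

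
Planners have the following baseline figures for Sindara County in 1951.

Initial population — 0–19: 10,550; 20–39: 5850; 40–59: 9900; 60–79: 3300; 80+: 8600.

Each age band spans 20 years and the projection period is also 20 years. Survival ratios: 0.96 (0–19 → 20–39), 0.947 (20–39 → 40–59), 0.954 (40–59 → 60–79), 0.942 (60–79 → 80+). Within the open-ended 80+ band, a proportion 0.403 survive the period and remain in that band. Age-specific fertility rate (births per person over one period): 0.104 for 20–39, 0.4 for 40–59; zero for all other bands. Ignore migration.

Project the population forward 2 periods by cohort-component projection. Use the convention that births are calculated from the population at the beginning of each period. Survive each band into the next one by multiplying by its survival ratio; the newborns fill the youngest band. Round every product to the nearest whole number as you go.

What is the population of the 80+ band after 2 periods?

Let band 1 be 0–19 through band 5 = 80+.
— Period 1 —
Births: 5850 × 0.104 = 608, 9900 × 0.4 = 3960 → 4568
Band 2: 10550 × 0.96 = 10128
Band 3: 5850 × 0.947 = 5540
Band 4: 9900 × 0.954 = 9445
Band 5: 3300 × 0.942 + 8600 × 0.403 = 3109 + 3466 = 6575
→ [4568, 10128, 5540, 9445, 6575]
— Period 2 —
Births: 10128 × 0.104 = 1053, 5540 × 0.4 = 2216 → 3269
Band 2: 4568 × 0.96 = 4385
Band 3: 10128 × 0.947 = 9591
Band 4: 5540 × 0.954 = 5285
Band 5: 9445 × 0.942 + 6575 × 0.403 = 8897 + 2650 = 11547
→ [3269, 4385, 9591, 5285, 11547]

11547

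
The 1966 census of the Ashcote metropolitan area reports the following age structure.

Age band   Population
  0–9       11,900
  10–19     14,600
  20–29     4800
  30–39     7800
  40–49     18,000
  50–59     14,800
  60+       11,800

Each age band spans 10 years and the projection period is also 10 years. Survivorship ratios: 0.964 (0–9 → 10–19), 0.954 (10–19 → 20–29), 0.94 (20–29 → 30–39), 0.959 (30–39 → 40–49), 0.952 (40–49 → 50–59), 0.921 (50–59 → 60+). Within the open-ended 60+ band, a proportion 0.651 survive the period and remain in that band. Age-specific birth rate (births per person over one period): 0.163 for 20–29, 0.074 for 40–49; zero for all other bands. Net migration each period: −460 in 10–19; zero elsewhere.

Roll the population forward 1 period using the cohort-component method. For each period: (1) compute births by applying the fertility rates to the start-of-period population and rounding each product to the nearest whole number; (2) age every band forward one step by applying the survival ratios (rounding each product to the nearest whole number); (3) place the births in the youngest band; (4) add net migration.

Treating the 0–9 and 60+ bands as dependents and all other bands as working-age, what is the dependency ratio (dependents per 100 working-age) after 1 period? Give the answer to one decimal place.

(Groups numbered youngest = 1 to oldest = 7.)
After projecting period 1:
Births: 4800 × 0.163 = 782 ; 18000 × 0.074 = 1332 → 2114
Group 2: 11900 × 0.964 = 11472
Group 3: 14600 × 0.954 = 13928
Group 4: 4800 × 0.94 = 4512
Group 5: 7800 × 0.959 = 7480
Group 6: 18000 × 0.952 = 17136
Group 7: 14800 × 0.921 + 11800 × 0.651 = 13631 + 7682 = 21313
Net migration: Group 2 − 460 → 11012
Population now: 0–9=2114, 10–19=11012, 20–29=13928, 30–39=4512, 40–49=7480, 50–59=17136, 60+=21313
Dependents (band 0–9 + band 60+) = 2114 + 21313 = 23427; working-age = 54068; ratio = 23427/54068 × 100 = 43.3

43.3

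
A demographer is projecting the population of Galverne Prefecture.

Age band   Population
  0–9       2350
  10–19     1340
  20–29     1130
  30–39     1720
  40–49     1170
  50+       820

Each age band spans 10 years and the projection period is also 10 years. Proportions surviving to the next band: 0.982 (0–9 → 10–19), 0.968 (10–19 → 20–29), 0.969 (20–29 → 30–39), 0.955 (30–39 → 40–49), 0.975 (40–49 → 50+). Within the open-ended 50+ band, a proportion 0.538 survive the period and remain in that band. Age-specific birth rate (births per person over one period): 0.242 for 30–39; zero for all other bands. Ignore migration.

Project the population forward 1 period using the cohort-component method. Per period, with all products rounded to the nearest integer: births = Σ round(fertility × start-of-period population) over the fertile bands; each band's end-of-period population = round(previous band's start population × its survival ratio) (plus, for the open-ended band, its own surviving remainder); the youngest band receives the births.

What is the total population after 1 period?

8341

— Period 1 —
Births: 1720 * 0.242 = 416
10–19: 2350 * 0.982 = 2308
20–29: 1340 * 0.968 = 1297
30–39: 1130 * 0.969 = 1095
40–49: 1720 * 0.955 = 1643
50+: 1170 * 0.975 + 820 * 0.538 = 1141 + 441 = 1582
Population now: 0–9=416, 10–19=2308, 20–29=1297, 30–39=1095, 40–49=1643, 50+=1582
Total after period 1: 416 + 2308 + 1297 + 1095 + 1643 + 1582 = 8341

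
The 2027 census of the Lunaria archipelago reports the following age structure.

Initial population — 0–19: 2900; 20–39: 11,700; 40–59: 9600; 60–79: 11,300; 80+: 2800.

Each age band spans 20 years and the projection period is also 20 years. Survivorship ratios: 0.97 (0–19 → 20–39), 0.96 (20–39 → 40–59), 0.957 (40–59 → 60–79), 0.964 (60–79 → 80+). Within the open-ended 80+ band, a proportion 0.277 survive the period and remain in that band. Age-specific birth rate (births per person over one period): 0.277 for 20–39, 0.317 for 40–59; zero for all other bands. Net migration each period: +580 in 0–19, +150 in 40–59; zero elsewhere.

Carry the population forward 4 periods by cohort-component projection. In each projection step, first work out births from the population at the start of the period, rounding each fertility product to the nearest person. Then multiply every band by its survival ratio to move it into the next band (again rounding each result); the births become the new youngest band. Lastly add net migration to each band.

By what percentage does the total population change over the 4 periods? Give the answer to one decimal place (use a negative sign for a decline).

Numbering the groups 1..5 from youngest to oldest:
— Period 1 —
Births: 11700 × 0.277 = 3241  |  9600 × 0.317 = 3043 → 6284
Group 2: 2900 × 0.97 = 2813
Group 3: 11700 × 0.96 = 11232
Group 4: 9600 × 0.957 = 9187
Group 5: 11300 × 0.964 + 2800 × 0.277 = 10893 + 776 = 11669
Net migration: Group 1 + 580 → 6864; Group 3 + 150 → 11382
→ [6864, 2813, 11382, 9187, 11669]
— Period 2 —
Births: 2813 × 0.277 = 779  |  11382 × 0.317 = 3608 → 4387
Group 2: 6864 × 0.97 = 6658
Group 3: 2813 × 0.96 = 2700
Group 4: 11382 × 0.957 = 10893
Group 5: 9187 × 0.964 + 11669 × 0.277 = 8856 + 3232 = 12088
Net migration: Group 1 + 580 → 4967; Group 3 + 150 → 2850
→ [4967, 6658, 2850, 10893, 12088]
— Period 3 —
Births: 6658 × 0.277 = 1844  |  2850 × 0.317 = 903 → 2747
Group 2: 4967 × 0.97 = 4818
Group 3: 6658 × 0.96 = 6392
Group 4: 2850 × 0.957 = 2727
Group 5: 10893 × 0.964 + 12088 × 0.277 = 10501 + 3348 = 13849
Net migration: Group 1 + 580 → 3327; Group 3 + 150 → 6542
→ [3327, 4818, 6542, 2727, 13849]
— Period 4 —
Births: 4818 × 0.277 = 1335  |  6542 × 0.317 = 2074 → 3409
Group 2: 3327 × 0.97 = 3227
Group 3: 4818 × 0.96 = 4625
Group 4: 6542 × 0.957 = 6261
Group 5: 2727 × 0.964 + 13849 × 0.277 = 2629 + 3836 = 6465
Net migration: Group 1 + 580 → 3989; Group 3 + 150 → 4775
→ [3989, 3227, 4775, 6261, 6465]
Total: 38300 → 24717; change = -13583; percentage change = -35.5%

-35.5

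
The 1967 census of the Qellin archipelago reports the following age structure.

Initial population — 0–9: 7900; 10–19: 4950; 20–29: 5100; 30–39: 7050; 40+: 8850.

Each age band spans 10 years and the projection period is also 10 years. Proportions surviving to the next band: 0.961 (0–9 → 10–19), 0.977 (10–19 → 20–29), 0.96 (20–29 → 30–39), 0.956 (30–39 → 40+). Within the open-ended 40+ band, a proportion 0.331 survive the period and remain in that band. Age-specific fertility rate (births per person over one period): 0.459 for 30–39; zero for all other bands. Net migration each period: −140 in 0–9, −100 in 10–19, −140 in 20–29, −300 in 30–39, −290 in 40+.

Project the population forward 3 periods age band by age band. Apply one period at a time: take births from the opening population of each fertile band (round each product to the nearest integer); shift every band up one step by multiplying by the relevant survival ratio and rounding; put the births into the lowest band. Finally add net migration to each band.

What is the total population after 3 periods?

18965

Let group 1 be 0–9 through group 5 = 40+.
After projecting period 1:
Births: 7050 × 0.459 = 3236
Group 2: 7900 × 0.961 = 7592
Group 3: 4950 × 0.977 = 4836
Group 4: 5100 × 0.96 = 4896
Group 5: 7050 × 0.956 + 8850 × 0.331 = 6740 + 2929 = 9669
Net migration: Group 1 − 140 → 3096; Group 2 − 100 → 7492; Group 3 − 140 → 4696; Group 4 − 300 → 4596; Group 5 − 290 → 9379
→ [3096, 7492, 4696, 4596, 9379]
After projecting period 2:
Births: 4596 × 0.459 = 2110
Group 2: 3096 × 0.961 = 2975
Group 3: 7492 × 0.977 = 7320
Group 4: 4696 × 0.96 = 4508
Group 5: 4596 × 0.956 + 9379 × 0.331 = 4394 + 3104 = 7498
Net migration: Group 1 − 140 → 1970; Group 2 − 100 → 2875; Group 3 − 140 → 7180; Group 4 − 300 → 4208; Group 5 − 290 → 7208
→ [1970, 2875, 7180, 4208, 7208]
After projecting period 3:
Births: 4208 × 0.459 = 1931
Group 2: 1970 × 0.961 = 1893
Group 3: 2875 × 0.977 = 2809
Group 4: 7180 × 0.96 = 6893
Group 5: 4208 × 0.956 + 7208 × 0.331 = 4023 + 2386 = 6409
Net migration: Group 1 − 140 → 1791; Group 2 − 100 → 1793; Group 3 − 140 → 2669; Group 4 − 300 → 6593; Group 5 − 290 → 6119
→ [1791, 1793, 2669, 6593, 6119]
Total after period 3: 1791 + 1793 + 2669 + 6593 + 6119 = 18965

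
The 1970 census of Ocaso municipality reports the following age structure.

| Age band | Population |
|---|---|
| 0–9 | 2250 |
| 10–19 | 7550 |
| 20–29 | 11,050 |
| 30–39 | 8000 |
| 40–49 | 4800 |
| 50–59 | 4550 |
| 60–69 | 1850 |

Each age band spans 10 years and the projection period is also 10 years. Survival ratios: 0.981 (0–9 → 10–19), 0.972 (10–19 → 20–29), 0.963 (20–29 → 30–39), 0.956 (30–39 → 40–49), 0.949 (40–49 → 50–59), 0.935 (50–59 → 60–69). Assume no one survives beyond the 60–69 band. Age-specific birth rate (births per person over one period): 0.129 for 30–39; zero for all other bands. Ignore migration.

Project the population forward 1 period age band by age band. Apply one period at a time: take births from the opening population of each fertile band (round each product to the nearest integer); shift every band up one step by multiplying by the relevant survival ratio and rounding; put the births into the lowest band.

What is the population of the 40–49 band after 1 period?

(Bands numbered youngest = 1 to oldest = 7.)
After projecting period 1:
Births: 8000 × 0.129 = 1032
Band 2: 2250 × 0.981 = 2207
Band 3: 7550 × 0.972 = 7339
Band 4: 11050 × 0.963 = 10641
Band 5: 8000 × 0.956 = 7648
Band 6: 4800 × 0.949 = 4555
Band 7: 4550 × 0.935 = 4254
Population now: 0–9=1032, 10–19=2207, 20–29=7339, 30–39=10641, 40–49=7648, 50–59=4555, 60–69=4254

7648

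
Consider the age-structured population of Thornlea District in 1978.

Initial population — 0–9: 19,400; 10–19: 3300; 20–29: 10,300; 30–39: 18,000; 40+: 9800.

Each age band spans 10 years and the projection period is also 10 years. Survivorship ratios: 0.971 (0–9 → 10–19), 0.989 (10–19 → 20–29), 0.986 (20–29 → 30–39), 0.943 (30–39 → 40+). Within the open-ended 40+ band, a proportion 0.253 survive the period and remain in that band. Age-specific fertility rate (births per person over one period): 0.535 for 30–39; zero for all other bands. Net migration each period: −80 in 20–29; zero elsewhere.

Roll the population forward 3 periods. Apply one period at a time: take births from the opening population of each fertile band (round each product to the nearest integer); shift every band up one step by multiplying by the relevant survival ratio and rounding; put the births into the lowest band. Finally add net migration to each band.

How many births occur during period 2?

(Groups numbered youngest = 1 to oldest = 5.)
Period 1.
Births: 18000 × 0.535 = 9630
Group 2: 19400 × 0.971 = 18837
Group 3: 3300 × 0.989 = 3264
Group 4: 10300 × 0.986 = 10156
Group 5: 18000 × 0.943 + 9800 × 0.253 = 16974 + 2479 = 19453
Net migration: Group 3 − 80 → 3184
→ [9630, 18837, 3184, 10156, 19453]
Period 2.
Births: 10156 × 0.535 = 5433
Group 2: 9630 × 0.971 = 9351
Group 3: 18837 × 0.989 = 18630
Group 4: 3184 × 0.986 = 3139
Group 5: 10156 × 0.943 + 19453 × 0.253 = 9577 + 4922 = 14499
Net migration: Group 3 − 80 → 18550
→ [5433, 9351, 18550, 3139, 14499]

5433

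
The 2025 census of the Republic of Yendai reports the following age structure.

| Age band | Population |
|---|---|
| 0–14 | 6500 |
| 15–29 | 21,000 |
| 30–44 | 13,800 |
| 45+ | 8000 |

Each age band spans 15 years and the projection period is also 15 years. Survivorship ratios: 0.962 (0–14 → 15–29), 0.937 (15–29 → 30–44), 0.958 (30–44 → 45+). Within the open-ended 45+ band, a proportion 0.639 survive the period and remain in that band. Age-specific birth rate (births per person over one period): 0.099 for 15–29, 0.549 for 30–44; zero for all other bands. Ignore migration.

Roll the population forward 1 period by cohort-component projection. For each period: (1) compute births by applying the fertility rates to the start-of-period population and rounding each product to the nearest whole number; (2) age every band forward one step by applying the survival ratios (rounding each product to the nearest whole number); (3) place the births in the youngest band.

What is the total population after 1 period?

Period 1.
Births: 21000 × 0.099 = 2079 ; 13800 × 0.549 = 7576 ⇒ total 9655
15–29: 6500 × 0.962 = 6253
30–44: 21000 × 0.937 = 19677
45+: 13800 × 0.958 + 8000 × 0.639 = 13220 + 5112 = 18332
Giving 9655 / 6253 / 19677 / 18332.
Total after period 1: 9655 + 6253 + 19677 + 18332 = 53917

53917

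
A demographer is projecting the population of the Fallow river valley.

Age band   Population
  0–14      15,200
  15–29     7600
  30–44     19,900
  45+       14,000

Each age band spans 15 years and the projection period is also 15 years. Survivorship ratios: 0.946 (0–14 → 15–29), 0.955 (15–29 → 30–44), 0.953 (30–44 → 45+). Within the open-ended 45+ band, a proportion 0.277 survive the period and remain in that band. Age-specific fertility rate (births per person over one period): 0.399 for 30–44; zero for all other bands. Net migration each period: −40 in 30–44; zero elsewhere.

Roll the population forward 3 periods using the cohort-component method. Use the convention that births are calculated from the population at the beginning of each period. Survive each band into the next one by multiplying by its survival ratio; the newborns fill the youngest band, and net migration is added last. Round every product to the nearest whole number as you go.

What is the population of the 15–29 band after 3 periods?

Numbering the groups 1..4 from youngest to oldest:
[period 1]
Births: 19900 × 0.399 = 7940
Group 2: 15200 × 0.946 = 14379
Group 3: 7600 × 0.955 = 7258
Group 4: 19900 × 0.953 + 14000 × 0.277 = 18965 + 3878 = 22843
Net migration: Group 3 − 40 → 7218
Giving 7940 / 14379 / 7218 / 22843.
[period 2]
Births: 7218 × 0.399 = 2880
Group 2: 7940 × 0.946 = 7511
Group 3: 14379 × 0.955 = 13732
Group 4: 7218 × 0.953 + 22843 × 0.277 = 6879 + 6328 = 13207
Net migration: Group 3 − 40 → 13692
Giving 2880 / 7511 / 13692 / 13207.
[period 3]
Births: 13692 × 0.399 = 5463
Group 2: 2880 × 0.946 = 2724
Group 3: 7511 × 0.955 = 7173
Group 4: 13692 × 0.953 + 13207 × 0.277 = 13048 + 3658 = 16706
Net migration: Group 3 − 40 → 7133
Giving 5463 / 2724 / 7133 / 16706.

2724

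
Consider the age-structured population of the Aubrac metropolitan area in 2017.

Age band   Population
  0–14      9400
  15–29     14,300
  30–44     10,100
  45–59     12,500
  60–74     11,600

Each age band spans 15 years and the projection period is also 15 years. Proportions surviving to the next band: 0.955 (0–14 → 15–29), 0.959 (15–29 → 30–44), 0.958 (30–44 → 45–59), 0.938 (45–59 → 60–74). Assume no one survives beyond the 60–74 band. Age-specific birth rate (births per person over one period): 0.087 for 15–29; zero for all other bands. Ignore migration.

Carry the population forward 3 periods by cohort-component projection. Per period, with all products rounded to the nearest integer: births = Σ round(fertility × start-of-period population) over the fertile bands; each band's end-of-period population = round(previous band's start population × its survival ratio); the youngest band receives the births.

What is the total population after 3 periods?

Period 1.
Births: 14300 * 0.087 = 1244
15–29: 9400 * 0.955 = 8977
30–44: 14300 * 0.959 = 13714
45–59: 10100 * 0.958 = 9676
60–74: 12500 * 0.938 = 11725
End of period: [1244, 8977, 13714, 9676, 11725]
Period 2.
Births: 8977 * 0.087 = 781
15–29: 1244 * 0.955 = 1188
30–44: 8977 * 0.959 = 8609
45–59: 13714 * 0.958 = 13138
60–74: 9676 * 0.938 = 9076
End of period: [781, 1188, 8609, 13138, 9076]
Period 3.
Births: 1188 * 0.087 = 103
15–29: 781 * 0.955 = 746
30–44: 1188 * 0.959 = 1139
45–59: 8609 * 0.958 = 8247
60–74: 13138 * 0.938 = 12323
End of period: [103, 746, 1139, 8247, 12323]
Total after period 3: 103 + 746 + 1139 + 8247 + 12323 = 22558

22558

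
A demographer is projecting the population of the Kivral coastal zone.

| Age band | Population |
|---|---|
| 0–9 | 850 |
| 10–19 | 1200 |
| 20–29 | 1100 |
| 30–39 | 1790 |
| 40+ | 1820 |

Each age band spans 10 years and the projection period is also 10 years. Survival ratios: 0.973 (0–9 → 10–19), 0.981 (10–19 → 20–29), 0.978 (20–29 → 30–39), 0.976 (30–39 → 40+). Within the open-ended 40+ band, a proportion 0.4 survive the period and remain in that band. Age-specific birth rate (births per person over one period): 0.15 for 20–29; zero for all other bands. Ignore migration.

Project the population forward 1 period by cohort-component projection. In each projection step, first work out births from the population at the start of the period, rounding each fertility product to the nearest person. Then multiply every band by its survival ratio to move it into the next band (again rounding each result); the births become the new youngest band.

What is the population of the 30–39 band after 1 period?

— Period 1 —
Births: 1100 × 0.15 = 165
10–19: 850 × 0.973 = 827
20–29: 1200 × 0.981 = 1177
30–39: 1100 × 0.978 = 1076
40+: 1790 × 0.976 + 1820 × 0.4 = 1747 + 728 = 2475
→ [165, 827, 1177, 1076, 2475]

1076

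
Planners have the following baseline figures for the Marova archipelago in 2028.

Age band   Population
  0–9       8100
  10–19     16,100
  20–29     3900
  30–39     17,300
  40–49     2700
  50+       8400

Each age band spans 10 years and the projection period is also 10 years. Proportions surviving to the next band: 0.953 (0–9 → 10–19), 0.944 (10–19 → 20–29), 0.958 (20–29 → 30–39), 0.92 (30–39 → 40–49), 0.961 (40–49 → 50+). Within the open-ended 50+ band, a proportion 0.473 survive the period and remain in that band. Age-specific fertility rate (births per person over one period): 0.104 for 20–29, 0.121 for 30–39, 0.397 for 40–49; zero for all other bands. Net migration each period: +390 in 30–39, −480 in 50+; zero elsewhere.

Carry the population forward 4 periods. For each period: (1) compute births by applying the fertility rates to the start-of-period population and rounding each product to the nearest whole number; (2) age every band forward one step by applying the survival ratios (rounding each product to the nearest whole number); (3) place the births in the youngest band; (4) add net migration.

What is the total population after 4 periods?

Period 1:
Births: 3900 * 0.104 = 406, 17300 * 0.121 = 2093, 2700 * 0.397 = 1072 ⇒ total 3571
10–19: 8100 * 0.953 = 7719
20–29: 16100 * 0.944 = 15198
30–39: 3900 * 0.958 = 3736
40–49: 17300 * 0.92 = 15916
50+: 2700 * 0.961 + 8400 * 0.473 = 2595 + 3973 = 6568
Net migration: 30–39 + 390 → 4126; 50+ − 480 → 6088
→ [3571, 7719, 15198, 4126, 15916, 6088]
Period 2:
Births: 15198 * 0.104 = 1581, 4126 * 0.121 = 499, 15916 * 0.397 = 6319 ⇒ total 8399
10–19: 3571 * 0.953 = 3403
20–29: 7719 * 0.944 = 7287
30–39: 15198 * 0.958 = 14560
40–49: 4126 * 0.92 = 3796
50+: 15916 * 0.961 + 6088 * 0.473 = 15295 + 2880 = 18175
Net migration: 30–39 + 390 → 14950; 50+ − 480 → 17695
→ [8399, 3403, 7287, 14950, 3796, 17695]
Period 3:
Births: 7287 * 0.104 = 758, 14950 * 0.121 = 1809, 3796 * 0.397 = 1507 ⇒ total 4074
10–19: 8399 * 0.953 = 8004
20–29: 3403 * 0.944 = 3212
30–39: 7287 * 0.958 = 6981
40–49: 14950 * 0.92 = 13754
50+: 3796 * 0.961 + 17695 * 0.473 = 3648 + 8370 = 12018
Net migration: 30–39 + 390 → 7371; 50+ − 480 → 11538
→ [4074, 8004, 3212, 7371, 13754, 11538]
Period 4:
Births: 3212 * 0.104 = 334, 7371 * 0.121 = 892, 13754 * 0.397 = 5460 ⇒ total 6686
10–19: 4074 * 0.953 = 3883
20–29: 8004 * 0.944 = 7556
30–39: 3212 * 0.958 = 3077
40–49: 7371 * 0.92 = 6781
50+: 13754 * 0.961 + 11538 * 0.473 = 13218 + 5457 = 18675
Net migration: 30–39 + 390 → 3467; 50+ − 480 → 18195
→ [6686, 3883, 7556, 3467, 6781, 18195]
Total after period 4: 6686 + 3883 + 7556 + 3467 + 6781 + 18195 = 46568

46568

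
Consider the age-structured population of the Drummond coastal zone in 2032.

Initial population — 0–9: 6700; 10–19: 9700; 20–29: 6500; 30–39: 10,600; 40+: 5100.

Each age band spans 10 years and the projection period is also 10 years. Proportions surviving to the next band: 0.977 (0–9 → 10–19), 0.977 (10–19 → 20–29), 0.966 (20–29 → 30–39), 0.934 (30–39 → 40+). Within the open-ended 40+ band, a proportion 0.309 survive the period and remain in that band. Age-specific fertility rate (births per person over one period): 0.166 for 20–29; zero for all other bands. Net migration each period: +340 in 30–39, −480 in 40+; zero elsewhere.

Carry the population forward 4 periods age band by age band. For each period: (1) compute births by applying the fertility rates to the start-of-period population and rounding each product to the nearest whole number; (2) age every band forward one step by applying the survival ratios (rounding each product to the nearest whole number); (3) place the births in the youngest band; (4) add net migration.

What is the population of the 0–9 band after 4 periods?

— Period 1 —
Births: 6500 * 0.166 = 1079
10–19: 6700 * 0.977 = 6546
20–29: 9700 * 0.977 = 9477
30–39: 6500 * 0.966 = 6279
40+: 10600 * 0.934 + 5100 * 0.309 = 9900 + 1576 = 11476
Net migration: 30–39 + 340 → 6619; 40+ − 480 → 10996
→ [1079, 6546, 9477, 6619, 10996]
— Period 2 —
Births: 9477 * 0.166 = 1573
10–19: 1079 * 0.977 = 1054
20–29: 6546 * 0.977 = 6395
30–39: 9477 * 0.966 = 9155
40+: 6619 * 0.934 + 10996 * 0.309 = 6182 + 3398 = 9580
Net migration: 30–39 + 340 → 9495; 40+ − 480 → 9100
→ [1573, 1054, 6395, 9495, 9100]
— Period 3 —
Births: 6395 * 0.166 = 1062
10–19: 1573 * 0.977 = 1537
20–29: 1054 * 0.977 = 1030
30–39: 6395 * 0.966 = 6178
40+: 9495 * 0.934 + 9100 * 0.309 = 8868 + 2812 = 11680
Net migration: 30–39 + 340 → 6518; 40+ − 480 → 11200
→ [1062, 1537, 1030, 6518, 11200]
— Period 4 —
Births: 1030 * 0.166 = 171
10–19: 1062 * 0.977 = 1038
20–29: 1537 * 0.977 = 1502
30–39: 1030 * 0.966 = 995
40+: 6518 * 0.934 + 11200 * 0.309 = 6088 + 3461 = 9549
Net migration: 30–39 + 340 → 1335; 40+ − 480 → 9069
→ [171, 1038, 1502, 1335, 9069]

171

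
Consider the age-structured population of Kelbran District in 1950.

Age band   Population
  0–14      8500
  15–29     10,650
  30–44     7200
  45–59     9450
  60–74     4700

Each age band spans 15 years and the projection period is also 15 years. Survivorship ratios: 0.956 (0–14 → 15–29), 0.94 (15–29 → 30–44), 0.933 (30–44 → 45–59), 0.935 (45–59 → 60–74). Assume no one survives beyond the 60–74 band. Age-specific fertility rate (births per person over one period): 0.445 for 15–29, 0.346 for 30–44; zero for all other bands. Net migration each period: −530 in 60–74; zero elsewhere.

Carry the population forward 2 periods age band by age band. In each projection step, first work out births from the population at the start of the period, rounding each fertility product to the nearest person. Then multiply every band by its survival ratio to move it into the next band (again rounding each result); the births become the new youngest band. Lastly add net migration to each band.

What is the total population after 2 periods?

36721

Period 1:
Births: 10650 × 0.445 = 4739, 7200 × 0.346 = 2491 → 7230
15–29: 8500 × 0.956 = 8126
30–44: 10650 × 0.94 = 10011
45–59: 7200 × 0.933 = 6718
60–74: 9450 × 0.935 = 8836
Net migration: 60–74 − 530 → 8306
→ [7230, 8126, 10011, 6718, 8306]
Period 2:
Births: 8126 × 0.445 = 3616, 10011 × 0.346 = 3464 → 7080
15–29: 7230 × 0.956 = 6912
30–44: 8126 × 0.94 = 7638
45–59: 10011 × 0.933 = 9340
60–74: 6718 × 0.935 = 6281
Net migration: 60–74 − 530 → 5751
→ [7080, 6912, 7638, 9340, 5751]
Total after period 2: 7080 + 6912 + 7638 + 9340 + 5751 = 36721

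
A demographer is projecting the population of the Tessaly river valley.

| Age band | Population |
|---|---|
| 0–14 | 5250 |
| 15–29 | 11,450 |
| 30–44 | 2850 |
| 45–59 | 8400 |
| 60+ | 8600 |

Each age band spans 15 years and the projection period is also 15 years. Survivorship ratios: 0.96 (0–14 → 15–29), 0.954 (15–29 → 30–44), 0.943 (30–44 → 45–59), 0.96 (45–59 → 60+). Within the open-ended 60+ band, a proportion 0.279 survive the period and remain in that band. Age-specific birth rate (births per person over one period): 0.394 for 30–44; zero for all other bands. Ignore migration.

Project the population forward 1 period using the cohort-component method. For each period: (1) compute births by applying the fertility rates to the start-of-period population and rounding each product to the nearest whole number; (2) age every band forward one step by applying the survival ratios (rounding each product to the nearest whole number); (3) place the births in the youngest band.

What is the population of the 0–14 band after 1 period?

Period 1.
Births: 2850 × 0.394 = 1123
15–29: 5250 × 0.96 = 5040
30–44: 11450 × 0.954 = 10923
45–59: 2850 × 0.943 = 2688
60+: 8400 × 0.96 + 8600 × 0.279 = 8064 + 2399 = 10463
Population now: 0–14=1123, 15–29=5040, 30–44=10923, 45–59=2688, 60+=10463

1123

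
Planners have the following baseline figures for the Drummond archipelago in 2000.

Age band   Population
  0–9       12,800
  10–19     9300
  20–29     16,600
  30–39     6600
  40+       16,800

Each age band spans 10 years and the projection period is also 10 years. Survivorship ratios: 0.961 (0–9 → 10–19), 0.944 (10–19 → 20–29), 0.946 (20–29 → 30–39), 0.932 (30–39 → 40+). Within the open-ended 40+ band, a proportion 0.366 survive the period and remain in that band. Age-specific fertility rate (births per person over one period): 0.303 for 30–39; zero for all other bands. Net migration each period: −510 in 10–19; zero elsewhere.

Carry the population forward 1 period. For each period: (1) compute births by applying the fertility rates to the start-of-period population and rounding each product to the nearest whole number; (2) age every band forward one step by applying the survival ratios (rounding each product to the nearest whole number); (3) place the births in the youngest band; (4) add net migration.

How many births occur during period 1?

2000

Period 1.
Births: 6600 × 0.303 = 2000
10–19: 12800 × 0.961 = 12301
20–29: 9300 × 0.944 = 8779
30–39: 16600 × 0.946 = 15704
40+: 6600 × 0.932 + 16800 × 0.366 = 6151 + 6149 = 12300
Net migration: 10–19 − 510 → 11791
Giving 2000 / 11791 / 8779 / 15704 / 12300.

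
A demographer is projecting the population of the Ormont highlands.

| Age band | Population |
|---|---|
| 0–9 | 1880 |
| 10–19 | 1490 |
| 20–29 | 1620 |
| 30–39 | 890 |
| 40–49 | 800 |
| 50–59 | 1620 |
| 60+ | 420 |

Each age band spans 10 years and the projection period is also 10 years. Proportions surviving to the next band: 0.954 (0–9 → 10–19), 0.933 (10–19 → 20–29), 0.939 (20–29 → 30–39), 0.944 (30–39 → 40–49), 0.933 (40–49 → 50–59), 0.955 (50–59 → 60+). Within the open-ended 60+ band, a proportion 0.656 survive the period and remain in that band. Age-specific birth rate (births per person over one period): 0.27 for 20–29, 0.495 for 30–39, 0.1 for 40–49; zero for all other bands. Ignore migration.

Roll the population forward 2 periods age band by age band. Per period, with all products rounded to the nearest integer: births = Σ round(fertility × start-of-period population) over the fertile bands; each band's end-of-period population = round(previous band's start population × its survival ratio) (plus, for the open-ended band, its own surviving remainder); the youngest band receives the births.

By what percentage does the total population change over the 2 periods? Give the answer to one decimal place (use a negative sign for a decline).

Call the groups 1 to 7, youngest first.
— Period 1 —
Births: 1620 × 0.27 = 437, 890 × 0.495 = 441, 800 × 0.1 = 80 — total 958
Group 2: 1880 × 0.954 = 1794
Group 3: 1490 × 0.933 = 1390
Group 4: 1620 × 0.939 = 1521
Group 5: 890 × 0.944 = 840
Group 6: 800 × 0.933 = 746
Group 7: 1620 × 0.955 + 420 × 0.656 = 1547 + 276 = 1823
End of period: [958, 1794, 1390, 1521, 840, 746, 1823]
— Period 2 —
Births: 1390 × 0.27 = 375, 1521 × 0.495 = 753, 840 × 0.1 = 84 — total 1212
Group 2: 958 × 0.954 = 914
Group 3: 1794 × 0.933 = 1674
Group 4: 1390 × 0.939 = 1305
Group 5: 1521 × 0.944 = 1436
Group 6: 840 × 0.933 = 784
Group 7: 746 × 0.955 + 1823 × 0.656 = 712 + 1196 = 1908
End of period: [1212, 914, 1674, 1305, 1436, 784, 1908]
Total: 8720 → 9233; change = 513; percentage change = 5.9%

5.9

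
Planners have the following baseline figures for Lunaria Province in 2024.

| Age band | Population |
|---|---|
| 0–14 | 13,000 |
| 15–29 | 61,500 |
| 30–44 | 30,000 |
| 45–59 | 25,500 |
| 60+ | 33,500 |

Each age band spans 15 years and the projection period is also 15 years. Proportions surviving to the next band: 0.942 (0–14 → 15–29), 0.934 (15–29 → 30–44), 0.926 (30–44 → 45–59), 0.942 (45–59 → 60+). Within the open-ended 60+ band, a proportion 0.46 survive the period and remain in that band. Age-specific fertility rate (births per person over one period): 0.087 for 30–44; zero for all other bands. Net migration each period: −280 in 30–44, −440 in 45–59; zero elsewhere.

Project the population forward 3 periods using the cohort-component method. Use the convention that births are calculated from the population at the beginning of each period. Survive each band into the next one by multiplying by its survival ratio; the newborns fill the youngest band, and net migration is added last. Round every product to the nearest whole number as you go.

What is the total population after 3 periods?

Period 1:
Births: 30000 * 0.087 = 2610
15–29: 13000 * 0.942 = 12246
30–44: 61500 * 0.934 = 57441
45–59: 30000 * 0.926 = 27780
60+: 25500 * 0.942 + 33500 * 0.46 = 24021 + 15410 = 39431
Net migration: 30–44 − 280 → 57161; 45–59 − 440 → 27340
→ [2610, 12246, 57161, 27340, 39431]
Period 2:
Births: 57161 * 0.087 = 4973
15–29: 2610 * 0.942 = 2459
30–44: 12246 * 0.934 = 11438
45–59: 57161 * 0.926 = 52931
60+: 27340 * 0.942 + 39431 * 0.46 = 25754 + 18138 = 43892
Net migration: 30–44 − 280 → 11158; 45–59 − 440 → 52491
→ [4973, 2459, 11158, 52491, 43892]
Period 3:
Births: 11158 * 0.087 = 971
15–29: 4973 * 0.942 = 4685
30–44: 2459 * 0.934 = 2297
45–59: 11158 * 0.926 = 10332
60+: 52491 * 0.942 + 43892 * 0.46 = 49447 + 20190 = 69637
Net migration: 30–44 − 280 → 2017; 45–59 − 440 → 9892
→ [971, 4685, 2017, 9892, 69637]
Total after period 3: 971 + 4685 + 2017 + 9892 + 69637 = 87202

87202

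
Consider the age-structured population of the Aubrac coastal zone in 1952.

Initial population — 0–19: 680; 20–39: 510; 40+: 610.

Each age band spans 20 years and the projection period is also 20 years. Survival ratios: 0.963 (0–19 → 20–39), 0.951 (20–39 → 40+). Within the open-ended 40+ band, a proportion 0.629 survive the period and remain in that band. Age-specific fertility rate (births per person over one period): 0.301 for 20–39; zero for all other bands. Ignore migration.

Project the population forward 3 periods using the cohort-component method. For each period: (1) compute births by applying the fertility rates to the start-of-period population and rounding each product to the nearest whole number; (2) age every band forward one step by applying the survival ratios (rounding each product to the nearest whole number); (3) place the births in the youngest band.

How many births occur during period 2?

(Bands numbered youngest = 1 to oldest = 3.)
Period 1:
Births: 510 × 0.301 = 154
Band 2: 680 × 0.963 = 655
Band 3: 510 × 0.951 + 610 × 0.629 = 485 + 384 = 869
Population now: 0–19=154, 20–39=655, 40+=869
Period 2:
Births: 655 × 0.301 = 197
Band 2: 154 × 0.963 = 148
Band 3: 655 × 0.951 + 869 × 0.629 = 623 + 547 = 1170
Population now: 0–19=197, 20–39=148, 40+=1170

197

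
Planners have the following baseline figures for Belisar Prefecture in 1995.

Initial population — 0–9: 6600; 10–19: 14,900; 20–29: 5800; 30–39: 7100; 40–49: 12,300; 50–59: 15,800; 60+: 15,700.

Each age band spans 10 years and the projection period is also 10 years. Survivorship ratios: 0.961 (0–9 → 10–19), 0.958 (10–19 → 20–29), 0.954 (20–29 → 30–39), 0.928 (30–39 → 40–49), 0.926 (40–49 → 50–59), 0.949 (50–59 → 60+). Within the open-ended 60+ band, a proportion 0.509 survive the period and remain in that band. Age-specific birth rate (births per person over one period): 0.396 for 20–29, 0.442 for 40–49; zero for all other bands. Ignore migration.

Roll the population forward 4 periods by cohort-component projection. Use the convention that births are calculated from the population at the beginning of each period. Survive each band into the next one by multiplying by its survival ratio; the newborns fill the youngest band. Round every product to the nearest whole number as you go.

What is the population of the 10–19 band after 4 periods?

4494

After projecting period 1:
Births: 5800 * 0.396 = 2297  |  12300 * 0.442 = 5437 → 7734
10–19: 6600 * 0.961 = 6343
20–29: 14900 * 0.958 = 14274
30–39: 5800 * 0.954 = 5533
40–49: 7100 * 0.928 = 6589
50–59: 12300 * 0.926 = 11390
60+: 15800 * 0.949 + 15700 * 0.509 = 14994 + 7991 = 22985
End of period: [7734, 6343, 14274, 5533, 6589, 11390, 22985]
After projecting period 2:
Births: 14274 * 0.396 = 5653  |  6589 * 0.442 = 2912 → 8565
10–19: 7734 * 0.961 = 7432
20–29: 6343 * 0.958 = 6077
30–39: 14274 * 0.954 = 13617
40–49: 5533 * 0.928 = 5135
50–59: 6589 * 0.926 = 6101
60+: 11390 * 0.949 + 22985 * 0.509 = 10809 + 11699 = 22508
End of period: [8565, 7432, 6077, 13617, 5135, 6101, 22508]
After projecting period 3:
Births: 6077 * 0.396 = 2406  |  5135 * 0.442 = 2270 → 4676
10–19: 8565 * 0.961 = 8231
20–29: 7432 * 0.958 = 7120
30–39: 6077 * 0.954 = 5797
40–49: 13617 * 0.928 = 12637
50–59: 5135 * 0.926 = 4755
60+: 6101 * 0.949 + 22508 * 0.509 = 5790 + 11457 = 17247
End of period: [4676, 8231, 7120, 5797, 12637, 4755, 17247]
After projecting period 4:
Births: 7120 * 0.396 = 2820  |  12637 * 0.442 = 5586 → 8406
10–19: 4676 * 0.961 = 4494
20–29: 8231 * 0.958 = 7885
30–39: 7120 * 0.954 = 6792
40–49: 5797 * 0.928 = 5380
50–59: 12637 * 0.926 = 11702
60+: 4755 * 0.949 + 17247 * 0.509 = 4512 + 8779 = 13291
End of period: [8406, 4494, 7885, 6792, 5380, 11702, 13291]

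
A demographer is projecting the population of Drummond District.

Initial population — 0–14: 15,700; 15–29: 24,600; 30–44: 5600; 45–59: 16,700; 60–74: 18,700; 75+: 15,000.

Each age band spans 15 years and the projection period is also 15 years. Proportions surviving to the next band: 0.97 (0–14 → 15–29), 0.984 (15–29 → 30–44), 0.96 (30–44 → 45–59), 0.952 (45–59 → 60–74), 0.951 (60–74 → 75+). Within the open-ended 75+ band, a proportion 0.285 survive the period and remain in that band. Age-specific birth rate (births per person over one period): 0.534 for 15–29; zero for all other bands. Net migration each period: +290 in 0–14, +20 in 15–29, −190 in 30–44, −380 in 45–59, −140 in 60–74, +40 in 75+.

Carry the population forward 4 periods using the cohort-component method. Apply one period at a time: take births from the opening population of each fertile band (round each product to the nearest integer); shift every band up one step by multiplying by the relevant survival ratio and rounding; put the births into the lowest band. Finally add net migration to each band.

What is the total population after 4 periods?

After projecting period 1:
Births: 24600 × 0.534 = 13136
15–29: 15700 × 0.97 = 15229
30–44: 24600 × 0.984 = 24206
45–59: 5600 × 0.96 = 5376
60–74: 16700 × 0.952 = 15898
75+: 18700 × 0.951 + 15000 × 0.285 = 17784 + 4275 = 22059
Net migration: 0–14 + 290 → 13426; 15–29 + 20 → 15249; 30–44 − 190 → 24016; 45–59 − 380 → 4996; 60–74 − 140 → 15758; 75+ + 40 → 22099
Giving 13426 / 15249 / 24016 / 4996 / 15758 / 22099.
After projecting period 2:
Births: 15249 × 0.534 = 8143
15–29: 13426 × 0.97 = 13023
30–44: 15249 × 0.984 = 15005
45–59: 24016 × 0.96 = 23055
60–74: 4996 × 0.952 = 4756
75+: 15758 × 0.951 + 22099 × 0.285 = 14986 + 6298 = 21284
Net migration: 0–14 + 290 → 8433; 15–29 + 20 → 13043; 30–44 − 190 → 14815; 45–59 − 380 → 22675; 60–74 − 140 → 4616; 75+ + 40 → 21324
Giving 8433 / 13043 / 14815 / 22675 / 4616 / 21324.
After projecting period 3:
Births: 13043 × 0.534 = 6965
15–29: 8433 × 0.97 = 8180
30–44: 13043 × 0.984 = 12834
45–59: 14815 × 0.96 = 14222
60–74: 22675 × 0.952 = 21587
75+: 4616 × 0.951 + 21324 × 0.285 = 4390 + 6077 = 10467
Net migration: 0–14 + 290 → 7255; 15–29 + 20 → 8200; 30–44 − 190 → 12644; 45–59 − 380 → 13842; 60–74 − 140 → 21447; 75+ + 40 → 10507
Giving 7255 / 8200 / 12644 / 13842 / 21447 / 10507.
After projecting period 4:
Births: 8200 × 0.534 = 4379
15–29: 7255 × 0.97 = 7037
30–44: 8200 × 0.984 = 8069
45–59: 12644 × 0.96 = 12138
60–74: 13842 × 0.952 = 13178
75+: 21447 × 0.951 + 10507 × 0.285 = 20396 + 2994 = 23390
Net migration: 0–14 + 290 → 4669; 15–29 + 20 → 7057; 30–44 − 190 → 7879; 45–59 − 380 → 11758; 60–74 − 140 → 13038; 75+ + 40 → 23430
Giving 4669 / 7057 / 7879 / 11758 / 13038 / 23430.
Total after period 4: 4669 + 7057 + 7879 + 11758 + 13038 + 23430 = 67831

67831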